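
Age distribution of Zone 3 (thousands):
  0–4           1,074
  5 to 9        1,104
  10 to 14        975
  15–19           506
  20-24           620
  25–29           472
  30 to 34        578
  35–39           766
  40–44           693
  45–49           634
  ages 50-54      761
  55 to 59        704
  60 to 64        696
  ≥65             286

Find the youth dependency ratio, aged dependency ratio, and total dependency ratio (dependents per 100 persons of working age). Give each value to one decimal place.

Youth dependency ratio: 49.0
Old-age dependency ratio: 4.4
Total dependency ratio: 53.5

0–14: 1,074 + 1,104 + 975 = 3,153
15–64: 506 + 620 + 472 + 578 + 766 + 693 + 634 + 761 + 704 + 696 = 6,430
65+: 286
Youth dependency ratio = 3,153 / 6,430 × 100 = 49.0
Old-age dependency ratio = 286 / 6,430 × 100 = 4.4
Total dependency ratio = (3,153 + 286) / 6,430 × 100 = 3,439 / 6,430 × 100 = 53.5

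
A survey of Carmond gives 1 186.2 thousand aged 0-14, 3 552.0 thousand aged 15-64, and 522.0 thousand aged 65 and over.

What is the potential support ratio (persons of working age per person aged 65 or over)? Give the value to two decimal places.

Potential support ratio = 3 552.0 / 522.0 = 6.80

Potential support ratio: 6.80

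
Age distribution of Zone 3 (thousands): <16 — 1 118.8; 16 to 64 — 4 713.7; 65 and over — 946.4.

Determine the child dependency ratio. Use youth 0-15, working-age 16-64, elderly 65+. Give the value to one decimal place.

Youth dependency ratio = 1 118.8 / 4 713.7 × 100 = 23.7

Youth dependency ratio: 23.7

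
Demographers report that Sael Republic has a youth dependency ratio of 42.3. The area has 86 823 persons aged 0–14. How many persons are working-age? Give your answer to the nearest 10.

Youth dependency ratio = youth / working-age × 100
42.3 = 86 823 / W × 100
⇒ 205 260

Working-age: 205 260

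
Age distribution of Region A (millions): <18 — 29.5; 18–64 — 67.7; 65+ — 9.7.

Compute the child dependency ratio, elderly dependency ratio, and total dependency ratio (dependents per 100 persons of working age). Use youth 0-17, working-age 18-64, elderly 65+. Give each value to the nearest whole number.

Youth dependency ratio = 29.5 / 67.7 × 100 = 44
Old-age dependency ratio = 9.7 / 67.7 × 100 = 14
Total dependency ratio = (29.5 + 9.7) / 67.7 × 100 = 39.2 / 67.7 × 100 = 58

Youth dependency ratio: 44
Old-age dependency ratio: 14
Total dependency ratio: 58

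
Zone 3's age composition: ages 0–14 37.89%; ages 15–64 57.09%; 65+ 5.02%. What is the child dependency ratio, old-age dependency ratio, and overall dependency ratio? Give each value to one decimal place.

Youth dependency ratio: 66.4
Old-age dependency ratio: 8.8
Total dependency ratio: 75.2

Youth dependency ratio = 37.89 / 57.09 × 100 = 66.4
Old-age dependency ratio = 5.02 / 57.09 × 100 = 8.8
Total dependency ratio = (37.89 + 5.02) / 57.09 × 100 = 42.91 / 57.09 × 100 = 75.2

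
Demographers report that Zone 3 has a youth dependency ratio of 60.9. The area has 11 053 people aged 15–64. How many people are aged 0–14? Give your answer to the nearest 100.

Aged 0–14: 6 700

Youth dependency ratio = youth / working-age × 100
60.9 = Y / 11 053 × 100
⇒ 6 700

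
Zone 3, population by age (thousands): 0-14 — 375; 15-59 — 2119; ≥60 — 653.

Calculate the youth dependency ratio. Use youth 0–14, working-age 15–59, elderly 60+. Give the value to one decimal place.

Youth dependency ratio = 375 / 2119 × 100 = 17.7

Youth dependency ratio: 17.7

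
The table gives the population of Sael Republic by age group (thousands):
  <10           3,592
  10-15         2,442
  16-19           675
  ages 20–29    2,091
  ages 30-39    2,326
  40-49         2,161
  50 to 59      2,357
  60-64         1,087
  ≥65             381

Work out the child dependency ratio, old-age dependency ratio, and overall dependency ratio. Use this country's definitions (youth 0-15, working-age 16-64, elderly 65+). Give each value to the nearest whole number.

0–15: 3,592 + 2,442 = 6,034
16–64: 675 + 2,091 + 2,326 + 2,161 + 2,357 + 1,087 = 10,697
65+: 381
Youth dependency ratio = 6,034 / 10,697 × 100 = 56
Old-age dependency ratio = 381 / 10,697 × 100 = 4
Total dependency ratio = (6,034 + 381) / 10,697 × 100 = 6,415 / 10,697 × 100 = 60

Youth dependency ratio: 56
Old-age dependency ratio: 4
Total dependency ratio: 60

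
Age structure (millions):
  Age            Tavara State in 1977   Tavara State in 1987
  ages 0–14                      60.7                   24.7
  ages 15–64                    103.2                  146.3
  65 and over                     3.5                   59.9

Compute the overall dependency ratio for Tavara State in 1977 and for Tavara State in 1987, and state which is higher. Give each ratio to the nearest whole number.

Tavara State in 1977: 62
Tavara State in 1987: 58
Higher: Tavara State in 1977

Tavara State in 1977: (60.7 + 3.5) / 103.2 × 100 = 64.2 / 103.2 × 100 = 62
Tavara State in 1987: (24.7 + 59.9) / 146.3 × 100 = 84.6 / 146.3 × 100 = 58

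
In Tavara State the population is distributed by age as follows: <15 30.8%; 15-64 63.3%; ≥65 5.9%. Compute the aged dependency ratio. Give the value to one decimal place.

Old-age dependency ratio: 9.3

Old-age dependency ratio = 5.9 / 63.3 × 100 = 9.3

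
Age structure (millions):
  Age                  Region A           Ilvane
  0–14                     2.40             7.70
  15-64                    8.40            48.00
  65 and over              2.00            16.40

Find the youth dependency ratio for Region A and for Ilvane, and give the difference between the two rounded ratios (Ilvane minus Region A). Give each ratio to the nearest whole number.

Region A: 29
Ilvane: 16
Difference: -13

Region A: 2.40 / 8.40 × 100 = 29
Ilvane: 7.70 / 48.00 × 100 = 16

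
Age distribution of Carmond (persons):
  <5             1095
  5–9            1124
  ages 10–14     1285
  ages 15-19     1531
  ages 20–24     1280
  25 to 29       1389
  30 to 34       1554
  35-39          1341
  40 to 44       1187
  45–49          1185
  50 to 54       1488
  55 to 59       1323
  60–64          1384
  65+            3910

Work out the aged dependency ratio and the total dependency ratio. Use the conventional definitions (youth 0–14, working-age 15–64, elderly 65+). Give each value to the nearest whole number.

Old-age dependency ratio: 29
Total dependency ratio: 54

0–14: 1095 + 1124 + 1285 = 3504
15–64: 1531 + 1280 + 1389 + 1554 + 1341 + 1187 + 1185 + 1488 + 1323 + 1384 = 13662
65+: 3910
Old-age dependency ratio = 3910 / 13662 × 100 = 29
Total dependency ratio = (3504 + 3910) / 13662 × 100 = 7414 / 13662 × 100 = 54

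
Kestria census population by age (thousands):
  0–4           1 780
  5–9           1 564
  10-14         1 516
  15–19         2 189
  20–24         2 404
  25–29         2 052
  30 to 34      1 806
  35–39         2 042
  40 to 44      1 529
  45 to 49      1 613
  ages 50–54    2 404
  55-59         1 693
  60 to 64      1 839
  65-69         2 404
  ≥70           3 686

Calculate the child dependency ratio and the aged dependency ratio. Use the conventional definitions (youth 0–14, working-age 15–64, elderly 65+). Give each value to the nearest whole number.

Youth dependency ratio: 25
Old-age dependency ratio: 31

0–14: 1 780 + 1 564 + 1 516 = 4 860
15–64: 2 189 + 2 404 + 2 052 + 1 806 + 2 042 + 1 529 + 1 613 + 2 404 + 1 693 + 1 839 = 19 571
65+: 2 404 + 3 686 = 6 090
Youth dependency ratio = 4 860 / 19 571 × 100 = 25
Old-age dependency ratio = 6 090 / 19 571 × 100 = 31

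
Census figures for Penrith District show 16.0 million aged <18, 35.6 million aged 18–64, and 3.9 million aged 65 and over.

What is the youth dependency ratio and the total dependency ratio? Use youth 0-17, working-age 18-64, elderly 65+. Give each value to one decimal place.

Youth dependency ratio = 16.0 / 35.6 × 100 = 44.9
Total dependency ratio = (16.0 + 3.9) / 35.6 × 100 = 19.9 / 35.6 × 100 = 55.9

Youth dependency ratio: 44.9
Total dependency ratio: 55.9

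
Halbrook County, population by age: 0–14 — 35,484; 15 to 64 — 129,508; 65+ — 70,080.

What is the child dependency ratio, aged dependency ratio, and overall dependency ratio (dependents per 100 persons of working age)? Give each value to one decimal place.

Youth dependency ratio = 35,484 / 129,508 × 100 = 27.4
Old-age dependency ratio = 70,080 / 129,508 × 100 = 54.1
Total dependency ratio = (35,484 + 70,080) / 129,508 × 100 = 105,564 / 129,508 × 100 = 81.5

Youth dependency ratio: 27.4
Old-age dependency ratio: 54.1
Total dependency ratio: 81.5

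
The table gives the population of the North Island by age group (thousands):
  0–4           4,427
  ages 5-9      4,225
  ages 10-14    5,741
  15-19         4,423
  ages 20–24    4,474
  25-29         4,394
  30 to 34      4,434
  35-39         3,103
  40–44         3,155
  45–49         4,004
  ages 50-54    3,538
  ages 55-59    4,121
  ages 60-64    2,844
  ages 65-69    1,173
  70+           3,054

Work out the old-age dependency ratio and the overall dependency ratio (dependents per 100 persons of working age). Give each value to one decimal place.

Old-age dependency ratio: 11.0
Total dependency ratio: 48.4

0–14: 4,427 + 4,225 + 5,741 = 14,393
15–64: 4,423 + 4,474 + 4,394 + 4,434 + 3,103 + 3,155 + 4,004 + 3,538 + 4,121 + 2,844 = 38,490
65+: 1,173 + 3,054 = 4,227
Old-age dependency ratio = 4,227 / 38,490 × 100 = 11.0
Total dependency ratio = (14,393 + 4,227) / 38,490 × 100 = 18,620 / 38,490 × 100 = 48.4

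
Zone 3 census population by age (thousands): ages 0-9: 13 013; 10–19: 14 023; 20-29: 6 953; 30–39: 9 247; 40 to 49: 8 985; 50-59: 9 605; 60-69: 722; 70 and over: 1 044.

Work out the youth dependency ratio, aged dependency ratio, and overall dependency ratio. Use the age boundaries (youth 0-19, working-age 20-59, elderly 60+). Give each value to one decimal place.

Youth dependency ratio: 77.7
Old-age dependency ratio: 5.1
Total dependency ratio: 82.8

0–19: 13 013 + 14 023 = 27 036
20–59: 6 953 + 9 247 + 8 985 + 9 605 = 34 790
60+: 722 + 1 044 = 1 766
Youth dependency ratio = 27 036 / 34 790 × 100 = 77.7
Old-age dependency ratio = 1 766 / 34 790 × 100 = 5.1
Total dependency ratio = (27 036 + 1 766) / 34 790 × 100 = 28 802 / 34 790 × 100 = 82.8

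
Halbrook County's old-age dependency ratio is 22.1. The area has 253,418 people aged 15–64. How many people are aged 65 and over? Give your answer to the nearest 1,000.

Old-age dependency ratio = elderly / working-age × 100
22.1 = E / 253,418 × 100
⇒ 56,000

Aged 65 and over: 56,000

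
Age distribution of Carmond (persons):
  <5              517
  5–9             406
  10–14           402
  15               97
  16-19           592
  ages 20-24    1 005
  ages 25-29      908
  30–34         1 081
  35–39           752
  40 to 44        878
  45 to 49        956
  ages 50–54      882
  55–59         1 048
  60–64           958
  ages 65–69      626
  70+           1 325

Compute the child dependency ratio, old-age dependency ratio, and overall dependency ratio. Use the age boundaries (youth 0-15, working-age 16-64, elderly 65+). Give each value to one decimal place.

0–15: 517 + 406 + 402 + 97 = 1 422
16–64: 592 + 1 005 + 908 + 1 081 + 752 + 878 + 956 + 882 + 1 048 + 958 = 9 060
65+: 626 + 1 325 = 1 951
Youth dependency ratio = 1 422 / 9 060 × 100 = 15.7
Old-age dependency ratio = 1 951 / 9 060 × 100 = 21.5
Total dependency ratio = (1 422 + 1 951) / 9 060 × 100 = 3 373 / 9 060 × 100 = 37.2

Youth dependency ratio: 15.7
Old-age dependency ratio: 21.5
Total dependency ratio: 37.2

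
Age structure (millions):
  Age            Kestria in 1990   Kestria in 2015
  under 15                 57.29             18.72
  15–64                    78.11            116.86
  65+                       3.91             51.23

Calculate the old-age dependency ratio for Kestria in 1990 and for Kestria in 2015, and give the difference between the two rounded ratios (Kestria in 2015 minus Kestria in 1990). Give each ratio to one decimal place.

Kestria in 1990: 3.91 / 78.11 × 100 = 5.0
Kestria in 2015: 51.23 / 116.86 × 100 = 43.8

Kestria in 1990: 5.0
Kestria in 2015: 43.8
Difference: +38.8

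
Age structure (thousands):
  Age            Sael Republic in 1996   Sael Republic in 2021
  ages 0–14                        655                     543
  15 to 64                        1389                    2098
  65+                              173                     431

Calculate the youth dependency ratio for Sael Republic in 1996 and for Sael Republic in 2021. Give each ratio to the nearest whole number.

Sael Republic in 1996: 47
Sael Republic in 2021: 26

Sael Republic in 1996: 655 / 1389 × 100 = 47
Sael Republic in 2021: 543 / 2098 × 100 = 26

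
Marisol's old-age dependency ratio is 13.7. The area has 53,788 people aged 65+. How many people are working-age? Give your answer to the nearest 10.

Working-age: 392,610

Old-age dependency ratio = elderly / working-age × 100
13.7 = 53,788 / W × 100
⇒ 392,610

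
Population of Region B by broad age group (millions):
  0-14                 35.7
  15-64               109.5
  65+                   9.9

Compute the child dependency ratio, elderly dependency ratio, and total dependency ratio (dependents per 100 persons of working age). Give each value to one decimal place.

Youth dependency ratio = 35.7 / 109.5 × 100 = 32.6
Old-age dependency ratio = 9.9 / 109.5 × 100 = 9.0
Total dependency ratio = (35.7 + 9.9) / 109.5 × 100 = 45.6 / 109.5 × 100 = 41.6

Youth dependency ratio: 32.6
Old-age dependency ratio: 9.0
Total dependency ratio: 41.6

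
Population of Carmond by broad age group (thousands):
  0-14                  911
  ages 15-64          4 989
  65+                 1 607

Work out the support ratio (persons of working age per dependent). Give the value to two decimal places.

Support ratio: 1.98

Support ratio = 4 989 / (911 + 1 607) = 4 989 / 2 518 = 1.98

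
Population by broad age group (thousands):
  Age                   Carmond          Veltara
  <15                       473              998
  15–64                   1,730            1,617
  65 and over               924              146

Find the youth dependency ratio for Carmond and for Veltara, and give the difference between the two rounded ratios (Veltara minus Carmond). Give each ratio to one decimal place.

Carmond: 473 / 1,730 × 100 = 27.3
Veltara: 998 / 1,617 × 100 = 61.7

Carmond: 27.3
Veltara: 61.7
Difference: +34.4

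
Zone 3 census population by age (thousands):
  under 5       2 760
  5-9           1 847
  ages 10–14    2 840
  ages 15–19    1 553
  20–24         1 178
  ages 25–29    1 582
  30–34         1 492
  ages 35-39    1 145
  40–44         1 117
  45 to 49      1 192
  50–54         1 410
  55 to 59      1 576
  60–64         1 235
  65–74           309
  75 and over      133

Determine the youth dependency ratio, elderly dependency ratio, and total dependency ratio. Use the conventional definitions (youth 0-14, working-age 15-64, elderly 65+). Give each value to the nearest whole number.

0–14: 2 760 + 1 847 + 2 840 = 7 447
15–64: 1 553 + 1 178 + 1 582 + 1 492 + 1 145 + 1 117 + 1 192 + 1 410 + 1 576 + 1 235 = 13 480
65+: 309 + 133 = 442
Youth dependency ratio = 7 447 / 13 480 × 100 = 55
Old-age dependency ratio = 442 / 13 480 × 100 = 3
Total dependency ratio = (7 447 + 442) / 13 480 × 100 = 7 889 / 13 480 × 100 = 59

Youth dependency ratio: 55
Old-age dependency ratio: 3
Total dependency ratio: 59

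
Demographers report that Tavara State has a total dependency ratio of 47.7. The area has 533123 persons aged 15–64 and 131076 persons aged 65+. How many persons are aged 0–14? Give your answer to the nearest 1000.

Aged 0–14: 123000

Total dependency ratio = (youth + elderly) / working-age × 100
47.7 = (Y + 131076) / 533123 × 100
⇒ 123000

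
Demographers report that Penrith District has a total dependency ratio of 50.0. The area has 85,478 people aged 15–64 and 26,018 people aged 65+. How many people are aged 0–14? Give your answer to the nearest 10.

Total dependency ratio = (youth + elderly) / working-age × 100
50.0 = (Y + 26,018) / 85,478 × 100
⇒ 16,720

Aged 0–14: 16,720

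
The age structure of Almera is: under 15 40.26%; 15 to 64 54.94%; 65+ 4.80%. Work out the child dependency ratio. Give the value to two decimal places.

Youth dependency ratio: 73.28

Youth dependency ratio = 40.26 / 54.94 × 100 = 73.28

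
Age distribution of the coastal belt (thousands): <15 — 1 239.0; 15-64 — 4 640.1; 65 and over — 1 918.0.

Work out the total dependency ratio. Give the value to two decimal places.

Total dependency ratio: 68.04

Total dependency ratio = (1 239.0 + 1 918.0) / 4 640.1 × 100 = 3 157.0 / 4 640.1 × 100 = 68.04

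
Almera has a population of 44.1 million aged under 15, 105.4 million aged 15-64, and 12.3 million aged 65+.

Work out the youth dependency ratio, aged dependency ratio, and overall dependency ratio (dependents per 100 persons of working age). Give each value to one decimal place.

Youth dependency ratio = 44.1 / 105.4 × 100 = 41.8
Old-age dependency ratio = 12.3 / 105.4 × 100 = 11.7
Total dependency ratio = (44.1 + 12.3) / 105.4 × 100 = 56.4 / 105.4 × 100 = 53.5

Youth dependency ratio: 41.8
Old-age dependency ratio: 11.7
Total dependency ratio: 53.5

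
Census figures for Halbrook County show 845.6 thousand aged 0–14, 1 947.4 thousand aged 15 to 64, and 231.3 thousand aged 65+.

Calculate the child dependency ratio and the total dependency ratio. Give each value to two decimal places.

Youth dependency ratio: 43.42
Total dependency ratio: 55.30

Youth dependency ratio = 845.6 / 1 947.4 × 100 = 43.42
Total dependency ratio = (845.6 + 231.3) / 1 947.4 × 100 = 1 076.9 / 1 947.4 × 100 = 55.30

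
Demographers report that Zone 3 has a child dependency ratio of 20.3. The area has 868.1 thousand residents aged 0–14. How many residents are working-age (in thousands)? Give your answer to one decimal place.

Youth dependency ratio = youth / working-age × 100
20.3 = 868.1 / W × 100
⇒ 4,276.4

Working-age: 4,276.4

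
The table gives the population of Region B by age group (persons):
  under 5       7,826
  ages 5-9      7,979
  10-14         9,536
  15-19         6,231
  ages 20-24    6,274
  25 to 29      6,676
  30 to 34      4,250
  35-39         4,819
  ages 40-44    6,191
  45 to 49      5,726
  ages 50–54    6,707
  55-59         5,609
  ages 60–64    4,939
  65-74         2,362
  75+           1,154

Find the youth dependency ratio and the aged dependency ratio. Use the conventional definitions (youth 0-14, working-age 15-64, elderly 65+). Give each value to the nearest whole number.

0–14: 7,826 + 7,979 + 9,536 = 25,341
15–64: 6,231 + 6,274 + 6,676 + 4,250 + 4,819 + 6,191 + 5,726 + 6,707 + 5,609 + 4,939 = 57,422
65+: 2,362 + 1,154 = 3,516
Youth dependency ratio = 25,341 / 57,422 × 100 = 44
Old-age dependency ratio = 3,516 / 57,422 × 100 = 6

Youth dependency ratio: 44
Old-age dependency ratio: 6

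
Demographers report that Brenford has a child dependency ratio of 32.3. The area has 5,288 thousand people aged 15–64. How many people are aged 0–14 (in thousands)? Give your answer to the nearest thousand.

Aged 0–14: 1,708

Youth dependency ratio = youth / working-age × 100
32.3 = Y / 5,288 × 100
⇒ 1,708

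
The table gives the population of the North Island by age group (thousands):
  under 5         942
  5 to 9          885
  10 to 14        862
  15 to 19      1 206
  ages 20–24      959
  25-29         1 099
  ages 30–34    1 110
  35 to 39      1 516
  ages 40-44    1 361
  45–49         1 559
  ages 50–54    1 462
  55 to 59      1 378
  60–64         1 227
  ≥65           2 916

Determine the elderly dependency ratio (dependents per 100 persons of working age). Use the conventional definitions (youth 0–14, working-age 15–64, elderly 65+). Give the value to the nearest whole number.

Old-age dependency ratio: 23

0–14: 942 + 885 + 862 = 2 689
15–64: 1 206 + 959 + 1 099 + 1 110 + 1 516 + 1 361 + 1 559 + 1 462 + 1 378 + 1 227 = 12 877
65+: 2 916
Old-age dependency ratio = 2 916 / 12 877 × 100 = 23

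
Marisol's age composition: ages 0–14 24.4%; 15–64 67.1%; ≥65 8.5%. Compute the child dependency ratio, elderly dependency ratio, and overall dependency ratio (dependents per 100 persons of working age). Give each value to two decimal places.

Youth dependency ratio = 24.4 / 67.1 × 100 = 36.36
Old-age dependency ratio = 8.5 / 67.1 × 100 = 12.67
Total dependency ratio = (24.4 + 8.5) / 67.1 × 100 = 32.9 / 67.1 × 100 = 49.03

Youth dependency ratio: 36.36
Old-age dependency ratio: 12.67
Total dependency ratio: 49.03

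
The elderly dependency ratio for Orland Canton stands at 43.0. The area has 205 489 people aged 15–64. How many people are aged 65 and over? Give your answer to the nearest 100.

Old-age dependency ratio = elderly / working-age × 100
43.0 = E / 205 489 × 100
⇒ 88 400

Aged 65 and over: 88 400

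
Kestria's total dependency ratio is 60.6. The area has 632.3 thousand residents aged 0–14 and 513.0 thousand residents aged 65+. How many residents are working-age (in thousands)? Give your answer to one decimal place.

Working-age: 1,889.9

Total dependency ratio = (youth + elderly) / working-age × 100
60.6 = (632.3 + 513.0) / W × 100
⇒ 1,889.9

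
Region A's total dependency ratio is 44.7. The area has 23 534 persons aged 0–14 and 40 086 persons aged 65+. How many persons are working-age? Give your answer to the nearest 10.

Working-age: 142 330

Total dependency ratio = (youth + elderly) / working-age × 100
44.7 = (23 534 + 40 086) / W × 100
⇒ 142 330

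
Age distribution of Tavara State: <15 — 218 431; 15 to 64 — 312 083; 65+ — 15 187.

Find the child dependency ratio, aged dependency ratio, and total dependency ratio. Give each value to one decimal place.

Youth dependency ratio: 70.0
Old-age dependency ratio: 4.9
Total dependency ratio: 74.9

Youth dependency ratio = 218 431 / 312 083 × 100 = 70.0
Old-age dependency ratio = 15 187 / 312 083 × 100 = 4.9
Total dependency ratio = (218 431 + 15 187) / 312 083 × 100 = 233 618 / 312 083 × 100 = 74.9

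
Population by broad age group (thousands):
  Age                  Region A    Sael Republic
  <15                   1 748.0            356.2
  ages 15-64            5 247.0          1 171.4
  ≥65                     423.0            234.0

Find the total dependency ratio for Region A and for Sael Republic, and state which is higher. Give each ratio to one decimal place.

Region A: 41.4
Sael Republic: 50.4
Higher: Sael Republic

Region A: (1 748.0 + 423.0) / 5 247.0 × 100 = 2 171.0 / 5 247.0 × 100 = 41.4
Sael Republic: (356.2 + 234.0) / 1 171.4 × 100 = 590.2 / 1 171.4 × 100 = 50.4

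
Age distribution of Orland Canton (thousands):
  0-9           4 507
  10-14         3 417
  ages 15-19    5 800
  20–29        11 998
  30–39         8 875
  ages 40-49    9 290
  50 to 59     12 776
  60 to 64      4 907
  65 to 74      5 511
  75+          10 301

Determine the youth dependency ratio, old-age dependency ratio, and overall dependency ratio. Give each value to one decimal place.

Youth dependency ratio: 14.8
Old-age dependency ratio: 29.5
Total dependency ratio: 44.2

0–14: 4 507 + 3 417 = 7 924
15–64: 5 800 + 11 998 + 8 875 + 9 290 + 12 776 + 4 907 = 53 646
65+: 5 511 + 10 301 = 15 812
Youth dependency ratio = 7 924 / 53 646 × 100 = 14.8
Old-age dependency ratio = 15 812 / 53 646 × 100 = 29.5
Total dependency ratio = (7 924 + 15 812) / 53 646 × 100 = 23 736 / 53 646 × 100 = 44.2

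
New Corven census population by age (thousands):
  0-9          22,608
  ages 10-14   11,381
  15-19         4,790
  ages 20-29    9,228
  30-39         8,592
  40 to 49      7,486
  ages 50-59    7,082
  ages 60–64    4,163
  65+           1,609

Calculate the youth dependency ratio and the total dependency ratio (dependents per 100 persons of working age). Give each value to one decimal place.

Youth dependency ratio: 82.2
Total dependency ratio: 86.1

0–14: 22,608 + 11,381 = 33,989
15–64: 4,790 + 9,228 + 8,592 + 7,486 + 7,082 + 4,163 = 41,341
65+: 1,609
Youth dependency ratio = 33,989 / 41,341 × 100 = 82.2
Total dependency ratio = (33,989 + 1,609) / 41,341 × 100 = 35,598 / 41,341 × 100 = 86.1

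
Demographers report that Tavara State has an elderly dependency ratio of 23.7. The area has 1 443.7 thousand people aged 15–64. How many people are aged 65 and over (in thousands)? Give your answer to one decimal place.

Old-age dependency ratio = elderly / working-age × 100
23.7 = E / 1 443.7 × 100
⇒ 342.2

Aged 65 and over: 342.2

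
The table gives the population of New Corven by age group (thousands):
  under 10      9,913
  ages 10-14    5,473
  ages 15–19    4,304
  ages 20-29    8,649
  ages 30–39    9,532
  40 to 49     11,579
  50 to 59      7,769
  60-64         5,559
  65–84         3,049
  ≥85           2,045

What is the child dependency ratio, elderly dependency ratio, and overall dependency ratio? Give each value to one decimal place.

0–14: 9,913 + 5,473 = 15,386
15–64: 4,304 + 8,649 + 9,532 + 11,579 + 7,769 + 5,559 = 47,392
65+: 3,049 + 2,045 = 5,094
Youth dependency ratio = 15,386 / 47,392 × 100 = 32.5
Old-age dependency ratio = 5,094 / 47,392 × 100 = 10.7
Total dependency ratio = (15,386 + 5,094) / 47,392 × 100 = 20,480 / 47,392 × 100 = 43.2

Youth dependency ratio: 32.5
Old-age dependency ratio: 10.7
Total dependency ratio: 43.2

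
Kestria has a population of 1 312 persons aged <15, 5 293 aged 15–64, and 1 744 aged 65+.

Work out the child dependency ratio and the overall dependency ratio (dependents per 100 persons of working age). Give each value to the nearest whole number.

Youth dependency ratio: 25
Total dependency ratio: 58

Youth dependency ratio = 1 312 / 5 293 × 100 = 25
Total dependency ratio = (1 312 + 1 744) / 5 293 × 100 = 3 056 / 5 293 × 100 = 58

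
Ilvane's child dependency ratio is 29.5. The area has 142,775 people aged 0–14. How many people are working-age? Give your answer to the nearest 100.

Working-age: 484,000

Youth dependency ratio = youth / working-age × 100
29.5 = 142,775 / W × 100
⇒ 484,000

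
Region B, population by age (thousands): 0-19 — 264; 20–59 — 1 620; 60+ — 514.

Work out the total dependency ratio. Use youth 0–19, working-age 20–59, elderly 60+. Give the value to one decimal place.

Total dependency ratio: 48.0

Total dependency ratio = (264 + 514) / 1 620 × 100 = 778 / 1 620 × 100 = 48.0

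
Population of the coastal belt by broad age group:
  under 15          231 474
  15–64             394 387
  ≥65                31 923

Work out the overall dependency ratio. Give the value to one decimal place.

Total dependency ratio = (231 474 + 31 923) / 394 387 × 100 = 263 397 / 394 387 × 100 = 66.8

Total dependency ratio: 66.8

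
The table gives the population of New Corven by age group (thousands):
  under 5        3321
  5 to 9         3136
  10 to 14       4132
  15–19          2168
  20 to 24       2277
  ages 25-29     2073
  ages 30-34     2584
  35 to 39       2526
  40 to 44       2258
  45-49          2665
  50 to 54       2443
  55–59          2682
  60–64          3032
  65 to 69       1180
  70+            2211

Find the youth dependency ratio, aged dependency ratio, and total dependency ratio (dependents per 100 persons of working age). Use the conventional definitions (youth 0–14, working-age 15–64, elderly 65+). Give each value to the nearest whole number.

0–14: 3321 + 3136 + 4132 = 10589
15–64: 2168 + 2277 + 2073 + 2584 + 2526 + 2258 + 2665 + 2443 + 2682 + 3032 = 24708
65+: 1180 + 2211 = 3391
Youth dependency ratio = 10589 / 24708 × 100 = 43
Old-age dependency ratio = 3391 / 24708 × 100 = 14
Total dependency ratio = (10589 + 3391) / 24708 × 100 = 13980 / 24708 × 100 = 57

Youth dependency ratio: 43
Old-age dependency ratio: 14
Total dependency ratio: 57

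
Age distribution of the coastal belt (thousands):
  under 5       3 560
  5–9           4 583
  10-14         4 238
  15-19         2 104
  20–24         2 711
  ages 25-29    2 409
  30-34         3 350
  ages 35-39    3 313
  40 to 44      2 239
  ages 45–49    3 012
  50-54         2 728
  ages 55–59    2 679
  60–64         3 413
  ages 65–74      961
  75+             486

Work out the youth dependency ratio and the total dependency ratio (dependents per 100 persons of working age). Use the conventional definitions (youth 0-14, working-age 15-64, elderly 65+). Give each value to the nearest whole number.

Youth dependency ratio: 44
Total dependency ratio: 49

0–14: 3 560 + 4 583 + 4 238 = 12 381
15–64: 2 104 + 2 711 + 2 409 + 3 350 + 3 313 + 2 239 + 3 012 + 2 728 + 2 679 + 3 413 = 27 958
65+: 961 + 486 = 1 447
Youth dependency ratio = 12 381 / 27 958 × 100 = 44
Total dependency ratio = (12 381 + 1 447) / 27 958 × 100 = 13 828 / 27 958 × 100 = 49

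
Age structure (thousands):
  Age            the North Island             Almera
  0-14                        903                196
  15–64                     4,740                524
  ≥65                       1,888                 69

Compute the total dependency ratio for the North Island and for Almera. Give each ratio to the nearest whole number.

the North Island: (903 + 1,888) / 4,740 × 100 = 2,791 / 4,740 × 100 = 59
Almera: (196 + 69) / 524 × 100 = 265 / 524 × 100 = 51

the North Island: 59
Almera: 51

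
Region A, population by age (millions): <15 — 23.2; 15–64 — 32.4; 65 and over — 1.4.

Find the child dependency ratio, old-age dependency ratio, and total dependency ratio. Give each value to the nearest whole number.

Youth dependency ratio = 23.2 / 32.4 × 100 = 72
Old-age dependency ratio = 1.4 / 32.4 × 100 = 4
Total dependency ratio = (23.2 + 1.4) / 32.4 × 100 = 24.6 / 32.4 × 100 = 76

Youth dependency ratio: 72
Old-age dependency ratio: 4
Total dependency ratio: 76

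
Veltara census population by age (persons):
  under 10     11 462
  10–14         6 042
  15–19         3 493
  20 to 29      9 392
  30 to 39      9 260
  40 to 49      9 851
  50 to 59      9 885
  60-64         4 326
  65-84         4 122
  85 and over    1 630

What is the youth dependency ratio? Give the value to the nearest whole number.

Youth dependency ratio: 38

0–14: 11 462 + 6 042 = 17 504
15–64: 3 493 + 9 392 + 9 260 + 9 851 + 9 885 + 4 326 = 46 207
65+: 4 122 + 1 630 = 5 752
Youth dependency ratio = 17 504 / 46 207 × 100 = 38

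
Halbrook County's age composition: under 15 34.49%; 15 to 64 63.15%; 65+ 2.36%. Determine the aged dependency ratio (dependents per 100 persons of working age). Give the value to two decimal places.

Old-age dependency ratio = 2.36 / 63.15 × 100 = 3.74

Old-age dependency ratio: 3.74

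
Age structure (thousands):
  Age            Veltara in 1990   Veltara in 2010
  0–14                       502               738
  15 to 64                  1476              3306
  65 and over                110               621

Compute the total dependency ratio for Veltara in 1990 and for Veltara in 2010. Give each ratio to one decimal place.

Veltara in 1990: (502 + 110) / 1476 × 100 = 612 / 1476 × 100 = 41.5
Veltara in 2010: (738 + 621) / 3306 × 100 = 1359 / 3306 × 100 = 41.1

Veltara in 1990: 41.5
Veltara in 2010: 41.1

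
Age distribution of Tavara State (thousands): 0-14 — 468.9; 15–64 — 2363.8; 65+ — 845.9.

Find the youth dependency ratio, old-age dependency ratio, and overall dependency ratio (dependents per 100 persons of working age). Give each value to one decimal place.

Youth dependency ratio: 19.8
Old-age dependency ratio: 35.8
Total dependency ratio: 55.6

Youth dependency ratio = 468.9 / 2363.8 × 100 = 19.8
Old-age dependency ratio = 845.9 / 2363.8 × 100 = 35.8
Total dependency ratio = (468.9 + 845.9) / 2363.8 × 100 = 1314.8 / 2363.8 × 100 = 55.6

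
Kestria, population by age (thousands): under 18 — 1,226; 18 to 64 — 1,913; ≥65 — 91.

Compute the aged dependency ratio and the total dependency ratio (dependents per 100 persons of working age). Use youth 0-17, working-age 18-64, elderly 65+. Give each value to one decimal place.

Old-age dependency ratio: 4.8
Total dependency ratio: 68.8

Old-age dependency ratio = 91 / 1,913 × 100 = 4.8
Total dependency ratio = (1,226 + 91) / 1,913 × 100 = 1,317 / 1,913 × 100 = 68.8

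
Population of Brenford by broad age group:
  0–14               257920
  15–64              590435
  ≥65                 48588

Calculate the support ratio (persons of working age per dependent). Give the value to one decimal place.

Support ratio: 1.9

Support ratio = 590435 / (257920 + 48588) = 590435 / 306508 = 1.9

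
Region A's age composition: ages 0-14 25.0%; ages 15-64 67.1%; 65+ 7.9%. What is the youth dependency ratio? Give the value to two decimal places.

Youth dependency ratio = 25.0 / 67.1 × 100 = 37.26

Youth dependency ratio: 37.26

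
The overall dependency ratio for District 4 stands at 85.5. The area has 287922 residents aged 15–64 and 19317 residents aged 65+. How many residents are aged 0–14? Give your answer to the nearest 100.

Aged 0–14: 226900

Total dependency ratio = (youth + elderly) / working-age × 100
85.5 = (Y + 19317) / 287922 × 100
⇒ 226900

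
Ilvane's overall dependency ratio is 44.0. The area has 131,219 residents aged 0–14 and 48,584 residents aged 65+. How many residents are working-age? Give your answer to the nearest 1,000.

Total dependency ratio = (youth + elderly) / working-age × 100
44.0 = (131,219 + 48,584) / W × 100
⇒ 409,000

Working-age: 409,000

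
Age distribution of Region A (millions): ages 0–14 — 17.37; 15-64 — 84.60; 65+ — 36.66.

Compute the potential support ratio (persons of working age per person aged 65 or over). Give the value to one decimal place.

Potential support ratio: 2.3

Potential support ratio = 84.60 / 36.66 = 2.3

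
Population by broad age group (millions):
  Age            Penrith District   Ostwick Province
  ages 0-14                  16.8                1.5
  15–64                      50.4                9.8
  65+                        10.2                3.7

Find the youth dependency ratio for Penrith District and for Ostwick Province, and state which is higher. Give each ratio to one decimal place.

Penrith District: 33.3
Ostwick Province: 15.3
Higher: Penrith District

Penrith District: 16.8 / 50.4 × 100 = 33.3
Ostwick Province: 1.5 / 9.8 × 100 = 15.3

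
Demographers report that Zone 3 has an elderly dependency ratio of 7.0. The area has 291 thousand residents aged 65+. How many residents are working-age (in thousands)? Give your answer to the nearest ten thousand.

Working-age: 4 160

Old-age dependency ratio = elderly / working-age × 100
7.0 = 291 / W × 100
⇒ 4 160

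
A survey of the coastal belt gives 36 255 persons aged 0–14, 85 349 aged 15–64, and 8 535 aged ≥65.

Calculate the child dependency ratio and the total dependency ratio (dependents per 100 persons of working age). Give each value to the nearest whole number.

Youth dependency ratio: 42
Total dependency ratio: 52

Youth dependency ratio = 36 255 / 85 349 × 100 = 42
Total dependency ratio = (36 255 + 8 535) / 85 349 × 100 = 44 790 / 85 349 × 100 = 52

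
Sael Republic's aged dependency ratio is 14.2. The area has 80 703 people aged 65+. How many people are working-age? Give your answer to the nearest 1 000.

Old-age dependency ratio = elderly / working-age × 100
14.2 = 80 703 / W × 100
⇒ 568 000

Working-age: 568 000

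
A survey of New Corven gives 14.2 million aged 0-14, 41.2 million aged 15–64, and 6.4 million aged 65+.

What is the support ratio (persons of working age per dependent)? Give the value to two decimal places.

Support ratio: 2.00

Support ratio = 41.2 / (14.2 + 6.4) = 41.2 / 20.6 = 2.00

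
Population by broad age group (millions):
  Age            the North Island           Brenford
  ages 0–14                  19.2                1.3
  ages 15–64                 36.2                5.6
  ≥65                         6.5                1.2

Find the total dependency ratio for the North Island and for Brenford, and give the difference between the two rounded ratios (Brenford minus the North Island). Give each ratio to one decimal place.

the North Island: 71.0
Brenford: 44.6
Difference: -26.4

the North Island: (19.2 + 6.5) / 36.2 × 100 = 25.7 / 36.2 × 100 = 71.0
Brenford: (1.3 + 1.2) / 5.6 × 100 = 2.5 / 5.6 × 100 = 44.6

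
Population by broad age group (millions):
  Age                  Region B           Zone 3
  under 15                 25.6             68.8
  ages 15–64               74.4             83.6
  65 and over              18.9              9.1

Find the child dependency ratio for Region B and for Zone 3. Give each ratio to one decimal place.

Region B: 34.4
Zone 3: 82.3

Region B: 25.6 / 74.4 × 100 = 34.4
Zone 3: 68.8 / 83.6 × 100 = 82.3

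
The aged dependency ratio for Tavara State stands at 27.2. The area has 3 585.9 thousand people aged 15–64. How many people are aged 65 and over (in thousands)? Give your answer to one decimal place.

Aged 65 and over: 975.4

Old-age dependency ratio = elderly / working-age × 100
27.2 = E / 3 585.9 × 100
⇒ 975.4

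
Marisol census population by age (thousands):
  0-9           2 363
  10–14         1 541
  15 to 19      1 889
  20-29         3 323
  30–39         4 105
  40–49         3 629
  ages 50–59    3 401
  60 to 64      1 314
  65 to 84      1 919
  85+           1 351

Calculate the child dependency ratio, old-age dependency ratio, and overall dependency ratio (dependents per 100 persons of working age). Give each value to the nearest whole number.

0–14: 2 363 + 1 541 = 3 904
15–64: 1 889 + 3 323 + 4 105 + 3 629 + 3 401 + 1 314 = 17 661
65+: 1 919 + 1 351 = 3 270
Youth dependency ratio = 3 904 / 17 661 × 100 = 22
Old-age dependency ratio = 3 270 / 17 661 × 100 = 19
Total dependency ratio = (3 904 + 3 270) / 17 661 × 100 = 7 174 / 17 661 × 100 = 41

Youth dependency ratio: 22
Old-age dependency ratio: 19
Total dependency ratio: 41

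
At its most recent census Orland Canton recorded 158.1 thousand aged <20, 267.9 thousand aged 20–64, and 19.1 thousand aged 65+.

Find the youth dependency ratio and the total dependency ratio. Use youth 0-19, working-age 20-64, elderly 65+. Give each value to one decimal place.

Youth dependency ratio = 158.1 / 267.9 × 100 = 59.0
Total dependency ratio = (158.1 + 19.1) / 267.9 × 100 = 177.2 / 267.9 × 100 = 66.1

Youth dependency ratio: 59.0
Total dependency ratio: 66.1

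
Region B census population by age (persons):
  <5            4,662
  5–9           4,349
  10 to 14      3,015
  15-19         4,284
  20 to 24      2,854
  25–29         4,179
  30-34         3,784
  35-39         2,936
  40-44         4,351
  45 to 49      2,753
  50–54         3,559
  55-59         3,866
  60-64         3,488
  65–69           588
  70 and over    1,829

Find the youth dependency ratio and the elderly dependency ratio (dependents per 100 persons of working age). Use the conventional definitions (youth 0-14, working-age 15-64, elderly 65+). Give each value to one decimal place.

Youth dependency ratio: 33.4
Old-age dependency ratio: 6.7

0–14: 4,662 + 4,349 + 3,015 = 12,026
15–64: 4,284 + 2,854 + 4,179 + 3,784 + 2,936 + 4,351 + 2,753 + 3,559 + 3,866 + 3,488 = 36,054
65+: 588 + 1,829 = 2,417
Youth dependency ratio = 12,026 / 36,054 × 100 = 33.4
Old-age dependency ratio = 2,417 / 36,054 × 100 = 6.7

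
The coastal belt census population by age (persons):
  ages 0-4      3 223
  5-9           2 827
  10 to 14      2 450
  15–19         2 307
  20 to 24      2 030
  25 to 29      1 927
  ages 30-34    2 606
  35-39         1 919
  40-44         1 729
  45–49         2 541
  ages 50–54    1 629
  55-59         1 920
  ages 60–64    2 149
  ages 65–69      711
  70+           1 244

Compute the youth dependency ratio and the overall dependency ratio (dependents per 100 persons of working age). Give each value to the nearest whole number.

0–14: 3 223 + 2 827 + 2 450 = 8 500
15–64: 2 307 + 2 030 + 1 927 + 2 606 + 1 919 + 1 729 + 2 541 + 1 629 + 1 920 + 2 149 = 20 757
65+: 711 + 1 244 = 1 955
Youth dependency ratio = 8 500 / 20 757 × 100 = 41
Total dependency ratio = (8 500 + 1 955) / 20 757 × 100 = 10 455 / 20 757 × 100 = 50

Youth dependency ratio: 41
Total dependency ratio: 50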